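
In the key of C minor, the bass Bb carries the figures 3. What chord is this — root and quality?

Bb major

The figures 3 indicate a triad in root position.
In root position the bass is the root, so the root is Bb.
The chord tones are Bb, D, F, giving Bb major.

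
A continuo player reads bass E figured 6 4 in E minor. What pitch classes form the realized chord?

A fourth above E in this key is A.
A sixth above E in this key is C.
Together with the bass E, this spells A minor in second inversion.

E, A, C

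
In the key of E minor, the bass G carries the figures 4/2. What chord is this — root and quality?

A minor seventh

The figures 4/2 indicate a seventh chord in third inversion.
In third inversion the root lies a second above the bass: a second above G in E minor is A.
The chord tones are G, A, C, E, giving A minor seventh.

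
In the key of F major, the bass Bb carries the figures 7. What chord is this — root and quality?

The figures 7 indicate a seventh chord in root position.
In root position the bass is the root, so the root is Bb.
The chord tones are Bb, D, F, A, giving Bb major seventh.

Bb major seventh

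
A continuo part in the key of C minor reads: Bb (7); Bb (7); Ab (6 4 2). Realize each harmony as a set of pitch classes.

Bb, D, F, Ab | Bb, D, F, Ab | Ab, Bb, D, F

Bb (7/5/3): Bb, D, F, Ab.
Bb (7/5/3): Bb, D, F, Ab.
Ab (6/4/2): Ab, Bb, D, F.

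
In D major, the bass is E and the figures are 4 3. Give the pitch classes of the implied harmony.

E, G, A, C#

The written figures 4 3 are shorthand for 6/4/3: the 6 is implied.
A third above E in this key is G.
A fourth above E in this key is A.
A sixth above E in this key is C#.
Together with the bass E, this spells A dominant seventh in second inversion.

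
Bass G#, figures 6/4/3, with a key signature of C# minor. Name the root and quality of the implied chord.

The figures 6/4/3 indicate a seventh chord in second inversion.
In second inversion the root lies a fourth above the bass: a fourth above G# in C# minor is C#.
The chord tones are G#, B, C#, E, giving C# minor seventh.

C# minor seventh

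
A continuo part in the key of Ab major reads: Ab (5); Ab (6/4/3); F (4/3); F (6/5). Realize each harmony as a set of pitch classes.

Ab (5/3): Ab, C, Eb.
Ab (6/4/3): Ab, C, Db, F.
F (6/4/3): F, Ab, Bb, Db.
F (6/5/3): F, Ab, C, Db.

Ab, C, Eb | Ab, C, Db, F | F, Ab, Bb, Db | F, Ab, C, Db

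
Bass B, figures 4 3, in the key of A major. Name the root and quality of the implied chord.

E dominant seventh

The figures 4 3 indicate a seventh chord in second inversion.
In second inversion the root lies a fourth above the bass: a fourth above B in A major is E.
The chord tones are B, D, E, G#, giving E dominant seventh.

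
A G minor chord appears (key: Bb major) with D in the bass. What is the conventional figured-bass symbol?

6/4

D is the fifth of G minor, so the chord is in second inversion.
A triad in second inversion is figured 6/4, conventionally abbreviated 6/4.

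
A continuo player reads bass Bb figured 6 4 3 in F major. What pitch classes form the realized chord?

Bb, D, E, G

A third above Bb in this key is D.
A fourth above Bb in this key is E.
A sixth above Bb in this key is G.
Together with the bass Bb, this spells E half-diminished seventh in second inversion.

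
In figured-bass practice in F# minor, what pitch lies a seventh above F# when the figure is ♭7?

Eb

Counting 6 letter steps above F# lands on E; in F# minor, that letter is E.
The b7 figure lowers it a semitone, giving Eb.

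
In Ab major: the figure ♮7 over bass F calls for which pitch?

Counting 6 letter steps above F lands on E; in Ab major, that letter is Eb.
The ♮7 figure makes it natural, giving E.

E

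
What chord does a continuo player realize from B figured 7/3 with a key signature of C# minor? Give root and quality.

B dominant seventh

The figures 7/3 indicate a seventh chord in root position.
In root position the bass is the root, so the root is B.
The chord tones are B, D#, F#, A, giving B dominant seventh.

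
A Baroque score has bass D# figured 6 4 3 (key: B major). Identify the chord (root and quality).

G# minor seventh

The figures 6 4 3 indicate a seventh chord in second inversion.
In second inversion the root lies a fourth above the bass: a fourth above D# in B major is G#.
The chord tones are D#, F#, G#, B, giving G# minor seventh.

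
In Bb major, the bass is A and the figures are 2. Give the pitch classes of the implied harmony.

The written figures 2 are shorthand for 6/4/2: the 6/4 are implied.
A second above A in this key is Bb.
A fourth above A in this key is D.
A sixth above A in this key is F.
Together with the bass A, this spells Bb major seventh in third inversion.

A, Bb, D, F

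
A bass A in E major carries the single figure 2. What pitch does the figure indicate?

B

Counting 1 letter step above A lands on B; in E major, that letter is B.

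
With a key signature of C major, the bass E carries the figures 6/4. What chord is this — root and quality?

The figures 6/4 indicate a triad in second inversion.
In second inversion the root lies a fourth above the bass: a fourth above E in C major is A.
The chord tones are E, A, C, giving A minor.

A minor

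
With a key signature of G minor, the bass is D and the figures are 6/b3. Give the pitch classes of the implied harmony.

D, Fb, Bb

A third above D in this key is F, lowered to Fb by the flat.
A sixth above D in this key is Bb.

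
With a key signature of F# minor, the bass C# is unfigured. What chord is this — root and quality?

An unfigured bass indicates a triad in root position.
In root position the bass is the root, so the root is C#.
The chord tones are C#, E, G#, giving C# minor.

C# minor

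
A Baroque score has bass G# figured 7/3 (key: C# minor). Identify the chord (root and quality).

G# minor seventh

The figures 7/3 indicate a seventh chord in root position.
In root position the bass is the root, so the root is G#.
The chord tones are G#, B, D#, F#, giving G# minor seventh.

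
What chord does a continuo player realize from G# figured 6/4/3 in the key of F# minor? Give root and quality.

C# minor seventh

The figures 6/4/3 indicate a seventh chord in second inversion.
In second inversion the root lies a fourth above the bass: a fourth above G# in F# minor is C#.
The chord tones are G#, B, C#, E, giving C# minor seventh.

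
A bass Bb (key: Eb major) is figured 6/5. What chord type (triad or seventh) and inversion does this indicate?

6/5 is shorthand for 6/5/3.
Intervals of 6/5/3 above the bass form a seventh chord; the bass is the third, so this is first inversion.

seventh chord, first inversion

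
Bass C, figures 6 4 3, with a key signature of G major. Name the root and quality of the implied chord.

The figures 6 4 3 indicate a seventh chord in second inversion.
In second inversion the root lies a fourth above the bass: a fourth above C in G major is F#.
The chord tones are C, E, F#, A, giving F# half-diminished seventh.

F# half-diminished seventh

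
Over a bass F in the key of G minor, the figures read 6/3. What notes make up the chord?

F, A, D

A third above F in this key is A.
A sixth above F in this key is D.
Together with the bass F, this spells D minor in first inversion.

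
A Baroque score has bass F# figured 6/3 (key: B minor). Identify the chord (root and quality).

D major

The figures 6/3 indicate a triad in first inversion.
In first inversion the root lies a sixth above the bass: a sixth above F# in B minor is D.
The chord tones are F#, A, D, giving D major.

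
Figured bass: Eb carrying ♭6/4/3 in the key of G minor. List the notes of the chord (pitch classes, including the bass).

A third above Eb in this key is G.
A fourth above Eb in this key is A.
A sixth above Eb in this key is C, lowered to Cb by the flat.

Eb, G, A, Cb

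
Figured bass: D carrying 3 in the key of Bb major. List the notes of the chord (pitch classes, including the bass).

D, F, A

The written figures 3 are shorthand for 5/3: the 5 is implied.
A third above D in this key is F.
A fifth above D in this key is A.
Together with the bass D, this spells D minor in root position.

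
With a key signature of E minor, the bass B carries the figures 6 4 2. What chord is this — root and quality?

C major seventh

The figures 6 4 2 indicate a seventh chord in third inversion.
In third inversion the root lies a second above the bass: a second above B in E minor is C.
The chord tones are B, C, E, G, giving C major seventh.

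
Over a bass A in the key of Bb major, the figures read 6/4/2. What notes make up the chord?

A second above A in this key is Bb.
A fourth above A in this key is D.
A sixth above A in this key is F.
Together with the bass A, this spells Bb major seventh in third inversion.

A, Bb, D, F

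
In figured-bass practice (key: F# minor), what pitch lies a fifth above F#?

Counting 4 letter steps above F# lands on C; in F# minor, that letter is C#.

C#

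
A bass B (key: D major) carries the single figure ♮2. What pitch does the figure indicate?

C

Counting 1 letter step above B lands on C; in D major, that letter is C#.
The ♮2 figure makes it natural, giving C.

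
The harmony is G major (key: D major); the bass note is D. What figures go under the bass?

D is the fifth of G major, so the chord is in second inversion.
A triad in second inversion is figured 6/4, conventionally abbreviated 6/4.

6/4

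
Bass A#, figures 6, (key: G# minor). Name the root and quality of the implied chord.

The figures 6 indicate a triad in first inversion.
In first inversion the root lies a sixth above the bass: a sixth above A# in G# minor is F#.
The chord tones are A#, C#, F#, giving F# major.

F# major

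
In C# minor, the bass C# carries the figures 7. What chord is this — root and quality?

C# minor seventh

The figures 7 indicate a seventh chord in root position.
In root position the bass is the root, so the root is C#.
The chord tones are C#, E, G#, B, giving C# minor seventh.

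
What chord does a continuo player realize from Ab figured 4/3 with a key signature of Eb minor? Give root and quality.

Db dominant seventh

The figures 4/3 indicate a seventh chord in second inversion.
In second inversion the root lies a fourth above the bass: a fourth above Ab in Eb minor is Db.
The chord tones are Ab, Cb, Db, F, giving Db dominant seventh.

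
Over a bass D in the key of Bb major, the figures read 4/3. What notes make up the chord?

D, F, G, Bb

The written figures 4/3 are shorthand for 6/4/3: the 6 is implied.
A third above D in this key is F.
A fourth above D in this key is G.
A sixth above D in this key is Bb.
Together with the bass D, this spells G minor seventh in second inversion.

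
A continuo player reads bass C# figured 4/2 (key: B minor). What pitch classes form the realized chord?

C#, D, F#, A

The written figures 4/2 are shorthand for 6/4/2: the 6 is implied.
A second above C# in this key is D.
A fourth above C# in this key is F#.
A sixth above C# in this key is A.
Together with the bass C#, this spells D major seventh in third inversion.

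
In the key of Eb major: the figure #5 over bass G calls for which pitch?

Counting 4 letter steps above G lands on D; in Eb major, that letter is D.
The #5 figure raises it a semitone, giving D#.

D#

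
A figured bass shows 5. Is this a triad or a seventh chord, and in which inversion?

triad, root position

5 is shorthand for 5/3.
Intervals of 5/3 above the bass form a triad; the bass is the root, so this is root position.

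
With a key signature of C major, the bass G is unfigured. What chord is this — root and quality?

G major

An unfigured bass indicates a triad in root position.
In root position the bass is the root, so the root is G.
The chord tones are G, B, D, giving G major.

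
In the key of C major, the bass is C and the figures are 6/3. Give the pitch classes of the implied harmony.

C, E, A

A third above C in this key is E.
A sixth above C in this key is A.
Together with the bass C, this spells A minor in first inversion.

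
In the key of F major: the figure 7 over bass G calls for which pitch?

Counting 6 letter steps above G lands on F; in F major, that letter is F.

F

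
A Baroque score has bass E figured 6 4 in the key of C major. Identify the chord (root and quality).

The figures 6 4 indicate a triad in second inversion.
In second inversion the root lies a fourth above the bass: a fourth above E in C major is A.
The chord tones are E, A, C, giving A minor.

A minor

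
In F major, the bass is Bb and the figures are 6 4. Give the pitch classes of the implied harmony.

A fourth above Bb in this key is E.
A sixth above Bb in this key is G.
Together with the bass Bb, this spells E diminished in second inversion.

Bb, E, G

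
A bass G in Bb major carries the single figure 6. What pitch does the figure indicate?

Counting 5 letter steps above G lands on E; in Bb major, that letter is Eb.

Eb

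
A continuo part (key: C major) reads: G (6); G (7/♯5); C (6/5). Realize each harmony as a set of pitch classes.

G (6/3): G, B, E.
G (7/#5/3): G, B, D#, F.
C (6/5/3): C, E, G, A.

G, B, E | G, B, D#, F | C, E, G, A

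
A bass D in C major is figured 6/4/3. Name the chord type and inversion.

Intervals of 6/4/3 above the bass form a seventh chord; the bass is the fifth, so this is second inversion.

seventh chord, second inversion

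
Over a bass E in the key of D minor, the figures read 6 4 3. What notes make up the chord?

A third above E in this key is G.
A fourth above E in this key is A.
A sixth above E in this key is C.
Together with the bass E, this spells A minor seventh in second inversion.

E, G, A, C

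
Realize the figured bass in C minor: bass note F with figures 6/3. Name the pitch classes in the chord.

F, Ab, D

A third above F in this key is Ab.
A sixth above F in this key is D.
Together with the bass F, this spells D diminished in first inversion.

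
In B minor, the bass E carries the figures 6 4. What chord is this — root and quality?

The figures 6 4 indicate a triad in second inversion.
In second inversion the root lies a fourth above the bass: a fourth above E in B minor is A.
The chord tones are E, A, C#, giving A major.

A major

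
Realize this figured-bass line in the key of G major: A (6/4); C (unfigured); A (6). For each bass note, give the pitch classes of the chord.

A (6/4): A, D, F#.
C (5/3): C, E, G.
A (6/3): A, C, F#.

A, D, F# | C, E, G | A, C, F#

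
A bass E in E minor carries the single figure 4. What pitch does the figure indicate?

Counting 3 letter steps above E lands on A; in E minor, that letter is A.

A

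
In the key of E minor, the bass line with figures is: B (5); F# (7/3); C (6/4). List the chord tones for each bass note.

B (5/3): B, D, F#.
F# (7/5/3): F#, A, C, E.
C (6/4): C, F#, A.

B, D, F# | F#, A, C, E | C, F#, A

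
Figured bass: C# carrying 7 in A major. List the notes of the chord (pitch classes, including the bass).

C#, E, G#, B

The written figures 7 are shorthand for 7/5/3: the 5/3 are implied.
A third above C# in this key is E.
A fifth above C# in this key is G#.
A seventh above C# in this key is B.
Together with the bass C#, this spells C# minor seventh in root position.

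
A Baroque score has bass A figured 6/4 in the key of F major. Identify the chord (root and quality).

The figures 6/4 indicate a triad in second inversion.
In second inversion the root lies a fourth above the bass: a fourth above A in F major is D.
The chord tones are A, D, F, giving D minor.

D minor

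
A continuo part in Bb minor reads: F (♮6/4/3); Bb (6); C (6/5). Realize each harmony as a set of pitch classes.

F, Ab, Bb, D | Bb, Db, Gb | C, Eb, Gb, Ab

F (♮6/4/3): F, Ab, Bb, D.
Bb (6/3): Bb, Db, Gb.
C (6/5/3): C, Eb, Gb, Ab.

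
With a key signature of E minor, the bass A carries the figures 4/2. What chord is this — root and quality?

The figures 4/2 indicate a seventh chord in third inversion.
In third inversion the root lies a second above the bass: a second above A in E minor is B.
The chord tones are A, B, D, F#, giving B minor seventh.

B minor seventh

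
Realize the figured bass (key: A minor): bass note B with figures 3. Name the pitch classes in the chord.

B, D, F

The written figures 3 are shorthand for 5/3: the 5 is implied.
A third above B in this key is D.
A fifth above B in this key is F.
Together with the bass B, this spells B diminished in root position.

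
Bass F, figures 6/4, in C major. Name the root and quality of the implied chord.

B diminished

The figures 6/4 indicate a triad in second inversion.
In second inversion the root lies a fourth above the bass: a fourth above F in C major is B.
The chord tones are F, B, D, giving B diminished.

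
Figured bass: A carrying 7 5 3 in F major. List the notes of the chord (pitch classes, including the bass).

A, C, E, G

A third above A in this key is C.
A fifth above A in this key is E.
A seventh above A in this key is G.
Together with the bass A, this spells A minor seventh in root position.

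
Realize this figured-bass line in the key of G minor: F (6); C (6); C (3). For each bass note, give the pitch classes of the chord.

F, A, D | C, Eb, A | C, Eb, G

F (6/3): F, A, D.
C (6/3): C, Eb, A.
C (5/3): C, Eb, G.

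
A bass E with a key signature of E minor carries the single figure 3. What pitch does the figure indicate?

Counting 2 letter steps above E lands on G; in E minor, that letter is G.

G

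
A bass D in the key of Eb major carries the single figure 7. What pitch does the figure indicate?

Counting 6 letter steps above D lands on C; in Eb major, that letter is C.

C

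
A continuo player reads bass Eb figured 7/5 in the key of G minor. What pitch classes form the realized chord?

Eb, G, Bb, D

The written figures 7/5 are shorthand for 7/5/3: the 3 is implied.
A third above Eb in this key is G.
A fifth above Eb in this key is Bb.
A seventh above Eb in this key is D.
Together with the bass Eb, this spells Eb major seventh in root position.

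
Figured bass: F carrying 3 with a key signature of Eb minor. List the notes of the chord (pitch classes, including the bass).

F, Ab, Cb

The written figures 3 are shorthand for 5/3: the 5 is implied.
A third above F in this key is Ab.
A fifth above F in this key is Cb.
Together with the bass F, this spells F diminished in root position.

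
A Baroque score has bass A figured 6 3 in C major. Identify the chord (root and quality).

F major

The figures 6 3 indicate a triad in first inversion.
In first inversion the root lies a sixth above the bass: a sixth above A in C major is F.
The chord tones are A, C, F, giving F major.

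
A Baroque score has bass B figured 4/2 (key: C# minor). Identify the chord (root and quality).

The figures 4/2 indicate a seventh chord in third inversion.
In third inversion the root lies a second above the bass: a second above B in C# minor is C#.
The chord tones are B, C#, E, G#, giving C# minor seventh.

C# minor seventh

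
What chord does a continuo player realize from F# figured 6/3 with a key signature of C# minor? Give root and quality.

D# diminished

The figures 6/3 indicate a triad in first inversion.
In first inversion the root lies a sixth above the bass: a sixth above F# in C# minor is D#.
The chord tones are F#, A, D#, giving D# diminished.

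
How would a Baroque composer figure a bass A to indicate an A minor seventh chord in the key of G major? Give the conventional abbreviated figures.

7

A is the root of A minor seventh, so the chord is in root position.
A seventh chord in root position is figured 7/5/3, conventionally abbreviated 7.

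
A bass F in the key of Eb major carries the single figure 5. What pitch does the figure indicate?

C

Counting 4 letter steps above F lands on C; in Eb major, that letter is C.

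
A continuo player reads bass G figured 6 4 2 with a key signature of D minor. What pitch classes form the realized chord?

G, A, C, E

A second above G in this key is A.
A fourth above G in this key is C.
A sixth above G in this key is E.
Together with the bass G, this spells A minor seventh in third inversion.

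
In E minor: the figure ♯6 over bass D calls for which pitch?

B#

Counting 5 letter steps above D lands on B; in E minor, that letter is B.
The #6 figure raises it a semitone, giving B#.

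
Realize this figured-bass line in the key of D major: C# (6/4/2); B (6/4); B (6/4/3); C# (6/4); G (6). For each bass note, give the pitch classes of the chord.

C#, D, F#, A | B, E, G | B, D, E, G | C#, F#, A | G, B, E

C# (6/4/2): C#, D, F#, A.
B (6/4): B, E, G.
B (6/4/3): B, D, E, G.
C# (6/4): C#, F#, A.
G (6/3): G, B, E.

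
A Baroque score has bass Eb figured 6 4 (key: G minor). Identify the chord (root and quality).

A diminished

The figures 6 4 indicate a triad in second inversion.
In second inversion the root lies a fourth above the bass: a fourth above Eb in G minor is A.
The chord tones are Eb, A, C, giving A diminished.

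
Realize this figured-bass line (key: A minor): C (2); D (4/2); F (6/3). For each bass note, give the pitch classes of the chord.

C, D, F, A | D, E, G, B | F, A, D

C (6/4/2): C, D, F, A.
D (6/4/2): D, E, G, B.
F (6/3): F, A, D.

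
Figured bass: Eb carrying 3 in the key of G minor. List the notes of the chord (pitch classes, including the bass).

The written figures 3 are shorthand for 5/3: the 5 is implied.
A third above Eb in this key is G.
A fifth above Eb in this key is Bb.
Together with the bass Eb, this spells Eb major in root position.

Eb, G, Bb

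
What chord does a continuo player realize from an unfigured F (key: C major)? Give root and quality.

F major

An unfigured bass indicates a triad in root position.
In root position the bass is the root, so the root is F.
The chord tones are F, A, C, giving F major.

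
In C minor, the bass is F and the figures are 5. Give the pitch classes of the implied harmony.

F, Ab, C

The written figures 5 are shorthand for 5/3: the 3 is implied.
A third above F in this key is Ab.
A fifth above F in this key is C.
Together with the bass F, this spells F minor in root position.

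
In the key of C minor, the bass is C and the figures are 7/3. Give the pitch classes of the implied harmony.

C, Eb, G, Bb

The written figures 7/3 are shorthand for 7/5/3: the 5 is implied.
A third above C in this key is Eb.
A fifth above C in this key is G.
A seventh above C in this key is Bb.
Together with the bass C, this spells C minor seventh in root position.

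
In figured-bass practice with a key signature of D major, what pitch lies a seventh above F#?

Counting 6 letter steps above F# lands on E; in D major, that letter is E.

E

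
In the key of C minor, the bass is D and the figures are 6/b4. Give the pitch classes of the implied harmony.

A fourth above D in this key is G, lowered to Gb by the flat.
A sixth above D in this key is Bb.
Together with the bass D, this spells Gb augmented in second inversion.

D, Gb, Bb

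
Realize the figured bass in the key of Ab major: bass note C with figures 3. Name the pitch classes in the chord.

The written figures 3 are shorthand for 5/3: the 5 is implied.
A third above C in this key is Eb.
A fifth above C in this key is G.
Together with the bass C, this spells C minor in root position.

C, Eb, G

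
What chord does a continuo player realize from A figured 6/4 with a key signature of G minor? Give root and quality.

The figures 6/4 indicate a triad in second inversion.
In second inversion the root lies a fourth above the bass: a fourth above A in G minor is D.
The chord tones are A, D, F, giving D minor.

D minor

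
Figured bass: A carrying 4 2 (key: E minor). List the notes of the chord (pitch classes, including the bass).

A, B, D, F#

The written figures 4 2 are shorthand for 6/4/2: the 6 is implied.
A second above A in this key is B.
A fourth above A in this key is D.
A sixth above A in this key is F#.
Together with the bass A, this spells B minor seventh in third inversion.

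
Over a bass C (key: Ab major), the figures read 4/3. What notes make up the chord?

The written figures 4/3 are shorthand for 6/4/3: the 6 is implied.
A third above C in this key is Eb.
A fourth above C in this key is F.
A sixth above C in this key is Ab.
Together with the bass C, this spells F minor seventh in second inversion.

C, Eb, F, Ab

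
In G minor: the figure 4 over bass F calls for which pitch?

Counting 3 letter steps above F lands on B; in G minor, that letter is Bb.

Bb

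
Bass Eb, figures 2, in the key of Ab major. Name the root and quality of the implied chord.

The figures 2 indicate a seventh chord in third inversion.
In third inversion the root lies a second above the bass: a second above Eb in Ab major is F.
The chord tones are Eb, F, Ab, C, giving F minor seventh.

F minor seventh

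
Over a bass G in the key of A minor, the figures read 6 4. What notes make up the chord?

G, C, E

A fourth above G in this key is C.
A sixth above G in this key is E.
Together with the bass G, this spells C major in second inversion.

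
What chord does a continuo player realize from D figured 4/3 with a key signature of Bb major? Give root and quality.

G minor seventh

The figures 4/3 indicate a seventh chord in second inversion.
In second inversion the root lies a fourth above the bass: a fourth above D in Bb major is G.
The chord tones are D, F, G, Bb, giving G minor seventh.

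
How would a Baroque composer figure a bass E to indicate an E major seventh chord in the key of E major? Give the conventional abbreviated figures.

7

E is the root of E major seventh, so the chord is in root position.
A seventh chord in root position is figured 7/5/3, conventionally abbreviated 7.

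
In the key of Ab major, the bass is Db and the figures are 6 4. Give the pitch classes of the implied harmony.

A fourth above Db in this key is G.
A sixth above Db in this key is Bb.
Together with the bass Db, this spells G diminished in second inversion.

Db, G, Bb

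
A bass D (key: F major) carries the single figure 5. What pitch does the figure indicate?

Counting 4 letter steps above D lands on A; in F major, that letter is A.

A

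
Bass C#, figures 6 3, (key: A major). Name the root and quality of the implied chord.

The figures 6 3 indicate a triad in first inversion.
In first inversion the root lies a sixth above the bass: a sixth above C# in A major is A.
The chord tones are C#, E, A, giving A major.

A major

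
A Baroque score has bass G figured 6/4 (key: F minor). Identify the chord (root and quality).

The figures 6/4 indicate a triad in second inversion.
In second inversion the root lies a fourth above the bass: a fourth above G in F minor is C.
The chord tones are G, C, Eb, giving C minor.

C minor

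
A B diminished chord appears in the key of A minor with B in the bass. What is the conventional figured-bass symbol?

no figures

B is the root of B diminished, so the chord is in root position.
A triad in root position is figured 5/3, conventionally abbreviated (no figures — root-position triad).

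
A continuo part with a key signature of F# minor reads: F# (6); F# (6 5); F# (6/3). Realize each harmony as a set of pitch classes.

F# (6/3): F#, A, D.
F# (6/5/3): F#, A, C#, D.
F# (6/3): F#, A, D.

F#, A, D | F#, A, C#, D | F#, A, D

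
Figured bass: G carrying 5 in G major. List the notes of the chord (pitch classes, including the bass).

The written figures 5 are shorthand for 5/3: the 3 is implied.
A third above G in this key is B.
A fifth above G in this key is D.
Together with the bass G, this spells G major in root position.

G, B, D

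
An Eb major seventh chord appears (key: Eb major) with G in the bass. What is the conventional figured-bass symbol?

G is the third of Eb major seventh, so the chord is in first inversion.
A seventh chord in first inversion is figured 6/5/3, conventionally abbreviated 6/5.

6/5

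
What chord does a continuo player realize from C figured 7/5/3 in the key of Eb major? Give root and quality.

The figures 7/5/3 indicate a seventh chord in root position.
In root position the bass is the root, so the root is C.
The chord tones are C, Eb, G, Bb, giving C minor seventh.

C minor seventh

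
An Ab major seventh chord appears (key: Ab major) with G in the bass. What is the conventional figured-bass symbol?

4/2

G is the seventh of Ab major seventh, so the chord is in third inversion.
A seventh chord in third inversion is figured 6/4/2, conventionally abbreviated 4/2.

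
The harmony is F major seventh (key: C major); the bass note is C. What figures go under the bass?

C is the fifth of F major seventh, so the chord is in second inversion.
A seventh chord in second inversion is figured 6/4/3, conventionally abbreviated 4/3.

4/3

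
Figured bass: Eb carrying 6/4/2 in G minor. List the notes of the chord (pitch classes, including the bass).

Eb, F, A, C

A second above Eb in this key is F.
A fourth above Eb in this key is A.
A sixth above Eb in this key is C.
Together with the bass Eb, this spells F dominant seventh in third inversion.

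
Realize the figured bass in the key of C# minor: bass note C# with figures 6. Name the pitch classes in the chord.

C#, E, A

The written figures 6 are shorthand for 6/3: the 3 is implied.
A third above C# in this key is E.
A sixth above C# in this key is A.
Together with the bass C#, this spells A major in first inversion.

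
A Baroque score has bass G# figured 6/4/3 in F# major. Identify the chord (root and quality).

The figures 6/4/3 indicate a seventh chord in second inversion.
In second inversion the root lies a fourth above the bass: a fourth above G# in F# major is C#.
The chord tones are G#, B, C#, E#, giving C# dominant seventh.

C# dominant seventh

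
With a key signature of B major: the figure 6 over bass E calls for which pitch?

Counting 5 letter steps above E lands on C; in B major, that letter is C#.

C#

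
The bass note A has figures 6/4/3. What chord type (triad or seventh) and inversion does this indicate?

seventh chord, second inversion

Intervals of 6/4/3 above the bass form a seventh chord; the bass is the fifth, so this is second inversion.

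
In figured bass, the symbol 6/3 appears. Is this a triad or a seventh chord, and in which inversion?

triad, first inversion

Intervals of 6/3 above the bass form a triad; the bass is the third, so this is first inversion.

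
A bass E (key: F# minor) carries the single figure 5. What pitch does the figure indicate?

B

Counting 4 letter steps above E lands on B; in F# minor, that letter is B.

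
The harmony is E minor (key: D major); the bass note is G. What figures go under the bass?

6

G is the third of E minor, so the chord is in first inversion.
A triad in first inversion is figured 6/3, conventionally abbreviated 6.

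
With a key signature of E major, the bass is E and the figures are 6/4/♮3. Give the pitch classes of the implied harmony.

A third above E in this key is G#, made natural (G) by the ♮ figure.
A fourth above E in this key is A.
A sixth above E in this key is C#.
Together with the bass E, this spells A dominant seventh in second inversion.

E, G, A, C#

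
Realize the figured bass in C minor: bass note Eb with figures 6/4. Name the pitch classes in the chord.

A fourth above Eb in this key is Ab.
A sixth above Eb in this key is C.
Together with the bass Eb, this spells Ab major in second inversion.

Eb, Ab, C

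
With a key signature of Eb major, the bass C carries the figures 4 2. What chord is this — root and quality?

The figures 4 2 indicate a seventh chord in third inversion.
In third inversion the root lies a second above the bass: a second above C in Eb major is D.
The chord tones are C, D, F, Ab, giving D half-diminished seventh.

D half-diminished seventh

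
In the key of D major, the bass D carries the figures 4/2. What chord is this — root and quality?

E minor seventh

The figures 4/2 indicate a seventh chord in third inversion.
In third inversion the root lies a second above the bass: a second above D in D major is E.
The chord tones are D, E, G, B, giving E minor seventh.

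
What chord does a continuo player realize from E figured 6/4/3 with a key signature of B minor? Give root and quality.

The figures 6/4/3 indicate a seventh chord in second inversion.
In second inversion the root lies a fourth above the bass: a fourth above E in B minor is A.
The chord tones are E, G, A, C#, giving A dominant seventh.

A dominant seventh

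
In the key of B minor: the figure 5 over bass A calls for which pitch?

E

Counting 4 letter steps above A lands on E; in B minor, that letter is E.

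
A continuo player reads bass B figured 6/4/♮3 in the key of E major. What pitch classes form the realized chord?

A third above B in this key is D#, made natural (D) by the ♮ figure.
A fourth above B in this key is E.
A sixth above B in this key is G#.
Together with the bass B, this spells E dominant seventh in second inversion.

B, D, E, G#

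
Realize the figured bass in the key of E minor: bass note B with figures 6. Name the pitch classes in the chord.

The written figures 6 are shorthand for 6/3: the 3 is implied.
A third above B in this key is D.
A sixth above B in this key is G.
Together with the bass B, this spells G major in first inversion.

B, D, G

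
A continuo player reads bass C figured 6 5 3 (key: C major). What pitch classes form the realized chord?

C, E, G, A

A third above C in this key is E.
A fifth above C in this key is G.
A sixth above C in this key is A.
Together with the bass C, this spells A minor seventh in first inversion.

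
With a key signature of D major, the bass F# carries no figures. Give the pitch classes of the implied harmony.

An unfigured bass implies 5/3.
A third above F# in this key is A.
A fifth above F# in this key is C#.
Together with the bass F#, this spells F# minor in root position.

F#, A, C#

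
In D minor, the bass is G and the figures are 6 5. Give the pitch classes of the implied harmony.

The written figures 6 5 are shorthand for 6/5/3: the 3 is implied.
A third above G in this key is Bb.
A fifth above G in this key is D.
A sixth above G in this key is E.
Together with the bass G, this spells E half-diminished seventh in first inversion.

G, Bb, D, E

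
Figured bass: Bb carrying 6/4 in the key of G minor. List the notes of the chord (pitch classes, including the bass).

Bb, Eb, G

A fourth above Bb in this key is Eb.
A sixth above Bb in this key is G.
Together with the bass Bb, this spells Eb major in second inversion.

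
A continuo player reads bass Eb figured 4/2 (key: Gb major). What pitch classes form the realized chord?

The written figures 4/2 are shorthand for 6/4/2: the 6 is implied.
A second above Eb in this key is F.
A fourth above Eb in this key is Ab.
A sixth above Eb in this key is Cb.
Together with the bass Eb, this spells F half-diminished seventh in third inversion.

Eb, F, Ab, Cb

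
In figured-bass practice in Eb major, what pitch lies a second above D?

Counting 1 letter step above D lands on E; in Eb major, that letter is Eb.

Eb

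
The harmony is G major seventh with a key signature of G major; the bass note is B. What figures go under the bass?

6/5

B is the third of G major seventh, so the chord is in first inversion.
A seventh chord in first inversion is figured 6/5/3, conventionally abbreviated 6/5.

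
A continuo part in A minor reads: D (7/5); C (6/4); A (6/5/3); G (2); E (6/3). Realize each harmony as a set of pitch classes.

D, F, A, C | C, F, A | A, C, E, F | G, A, C, E | E, G, C

D (7/5/3): D, F, A, C.
C (6/4): C, F, A.
A (6/5/3): A, C, E, F.
G (6/4/2): G, A, C, E.
E (6/3): E, G, C.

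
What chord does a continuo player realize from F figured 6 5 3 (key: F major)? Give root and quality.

D minor seventh

The figures 6 5 3 indicate a seventh chord in first inversion.
In first inversion the root lies a sixth above the bass: a sixth above F in F major is D.
The chord tones are F, A, C, D, giving D minor seventh.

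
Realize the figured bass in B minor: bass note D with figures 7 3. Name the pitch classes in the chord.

D, F#, A, C#

The written figures 7 3 are shorthand for 7/5/3: the 5 is implied.
A third above D in this key is F#.
A fifth above D in this key is A.
A seventh above D in this key is C#.
Together with the bass D, this spells D major seventh in root position.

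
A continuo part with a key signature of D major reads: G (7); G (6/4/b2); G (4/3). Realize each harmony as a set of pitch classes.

G (7/5/3): G, B, D, F#.
G (6/4/b2): G, Ab, C#, E.
G (6/4/3): G, B, C#, E.

G, B, D, F# | G, Ab, C#, E | G, B, C#, E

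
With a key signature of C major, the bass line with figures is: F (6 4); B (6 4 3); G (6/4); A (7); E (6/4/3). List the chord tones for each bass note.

F, B, D | B, D, E, G | G, C, E | A, C, E, G | E, G, A, C

F (6/4): F, B, D.
B (6/4/3): B, D, E, G.
G (6/4): G, C, E.
A (7/5/3): A, C, E, G.
E (6/4/3): E, G, A, C.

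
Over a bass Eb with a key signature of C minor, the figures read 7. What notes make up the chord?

The written figures 7 are shorthand for 7/5/3: the 5/3 are implied.
A third above Eb in this key is G.
A fifth above Eb in this key is Bb.
A seventh above Eb in this key is D.
Together with the bass Eb, this spells Eb major seventh in root position.

Eb, G, Bb, D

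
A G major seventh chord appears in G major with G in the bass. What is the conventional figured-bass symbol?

G is the root of G major seventh, so the chord is in root position.
A seventh chord in root position is figured 7/5/3, conventionally abbreviated 7.

7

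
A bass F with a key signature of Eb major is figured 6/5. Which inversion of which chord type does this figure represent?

6/5 is shorthand for 6/5/3.
Intervals of 6/5/3 above the bass form a seventh chord; the bass is the third, so this is first inversion.

seventh chord, first inversion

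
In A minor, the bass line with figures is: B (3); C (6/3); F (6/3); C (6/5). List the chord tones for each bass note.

B, D, F | C, E, A | F, A, D | C, E, G, A

B (5/3): B, D, F.
C (6/3): C, E, A.
F (6/3): F, A, D.
C (6/5/3): C, E, G, A.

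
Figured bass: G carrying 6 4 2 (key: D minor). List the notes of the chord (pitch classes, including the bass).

A second above G in this key is A.
A fourth above G in this key is C.
A sixth above G in this key is E.
Together with the bass G, this spells A minor seventh in third inversion.

G, A, C, E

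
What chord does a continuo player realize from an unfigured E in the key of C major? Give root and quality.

An unfigured bass indicates a triad in root position.
In root position the bass is the root, so the root is E.
The chord tones are E, G, B, giving E minor.

E minor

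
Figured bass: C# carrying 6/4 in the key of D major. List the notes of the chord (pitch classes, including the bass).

C#, F#, A

A fourth above C# in this key is F#.
A sixth above C# in this key is A.
Together with the bass C#, this spells F# minor in second inversion.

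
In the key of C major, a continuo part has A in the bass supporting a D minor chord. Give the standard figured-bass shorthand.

6/4

A is the fifth of D minor, so the chord is in second inversion.
A triad in second inversion is figured 6/4, conventionally abbreviated 6/4.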